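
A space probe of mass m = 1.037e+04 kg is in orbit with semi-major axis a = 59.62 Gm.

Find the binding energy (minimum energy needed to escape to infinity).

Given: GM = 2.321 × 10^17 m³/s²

Convert to SI: a = 59.62 Gm = 5.962e+10 m.
Total orbital energy is E = −GMm/(2a); binding energy is E_bind = −E = GMm/(2a).
E_bind = 2.321e+17 · 1.037e+04 / (2 · 5.962e+10) J ≈ 2.019e+10 J = 20.19 GJ.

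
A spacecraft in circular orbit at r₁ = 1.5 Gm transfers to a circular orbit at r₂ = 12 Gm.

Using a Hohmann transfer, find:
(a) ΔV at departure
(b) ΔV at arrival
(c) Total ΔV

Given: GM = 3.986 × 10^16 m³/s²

Convert to SI: r₁ = 1.5 Gm = 1.5e+09 m; r₂ = 12 Gm = 1.2e+10 m.
Transfer semi-major axis: a_t = (r₁ + r₂)/2 = (1.5e+09 + 1.2e+10)/2 = 6.75e+09 m.
Circular speeds: v₁ = √(GM/r₁) = 5154.93 m/s, v₂ = √(GM/r₂) = 1822.54 m/s.
Transfer speeds (vis-viva v² = GM(2/r − 1/a_t)): v₁ᵗ = 6873.24 m/s, v₂ᵗ = 859.155 m/s.
(a) ΔV₁ = |v₁ᵗ − v₁| ≈ 1718 m/s = 1.718 km/s.
(b) ΔV₂ = |v₂ − v₂ᵗ| ≈ 963.4 m/s = 963.4 m/s.
(c) ΔV_total = ΔV₁ + ΔV₂ ≈ 2682 m/s = 2.682 km/s.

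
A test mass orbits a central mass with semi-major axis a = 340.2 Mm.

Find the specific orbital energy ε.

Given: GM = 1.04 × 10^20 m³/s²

Convert to SI: a = 340.2 Mm = 3.402e+08 m.
ε = −GM / (2a).
ε = −1.04e+20 / (2 · 3.402e+08) J/kg ≈ -1.529e+11 J/kg = -152.9 GJ/kg.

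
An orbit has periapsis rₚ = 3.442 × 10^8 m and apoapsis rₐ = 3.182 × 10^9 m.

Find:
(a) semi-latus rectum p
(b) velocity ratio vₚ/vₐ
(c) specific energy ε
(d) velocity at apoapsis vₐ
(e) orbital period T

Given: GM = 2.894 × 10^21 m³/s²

(a) From a = (rₚ + rₐ)/2 = 1.7631e+09 m and e = (rₐ − rₚ)/(rₐ + rₚ) = 0.804776, p = a(1 − e²) = 1.7631e+09 · (1 − (0.804776)²) ≈ 6.212e+08 m
(b) Conservation of angular momentum (rₚvₚ = rₐvₐ) gives vₚ/vₐ = rₐ/rₚ = 3.182e+09/3.442e+08 ≈ 9.245
(c) With a = (rₚ + rₐ)/2 = 1.7631e+09 m, ε = −GM/(2a) = −2.894e+21/(2 · 1.7631e+09) J/kg ≈ -8.207e+11 J/kg
(d) With a = (rₚ + rₐ)/2 = 1.7631e+09 m, vₐ = √(GM (2/rₐ − 1/a)) = √(2.894e+21 · (2/3.182e+09 − 1/1.7631e+09)) m/s ≈ 4.214e+05 m/s
(e) With a = (rₚ + rₐ)/2 = 1.7631e+09 m, T = 2π √(a³/GM) = 2π √((1.7631e+09)³/2.894e+21) s ≈ 8647 s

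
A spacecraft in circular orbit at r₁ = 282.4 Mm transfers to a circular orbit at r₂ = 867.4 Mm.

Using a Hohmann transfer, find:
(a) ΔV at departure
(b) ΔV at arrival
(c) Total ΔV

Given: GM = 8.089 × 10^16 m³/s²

Convert to SI: r₁ = 282.4 Mm = 2.824e+08 m; r₂ = 867.4 Mm = 8.674e+08 m.
Transfer semi-major axis: a_t = (r₁ + r₂)/2 = (2.824e+08 + 8.674e+08)/2 = 5.749e+08 m.
Circular speeds: v₁ = √(GM/r₁) = 16924.5 m/s, v₂ = √(GM/r₂) = 9656.9 m/s.
Transfer speeds (vis-viva v² = GM(2/r − 1/a_t)): v₁ᵗ = 20788.8 m/s, v₂ᵗ = 6768.21 m/s.
(a) ΔV₁ = |v₁ᵗ − v₁| ≈ 3864 m/s = 3.864 km/s.
(b) ΔV₂ = |v₂ − v₂ᵗ| ≈ 2889 m/s = 2.889 km/s.
(c) ΔV_total = ΔV₁ + ΔV₂ ≈ 6753 m/s = 6.753 km/s.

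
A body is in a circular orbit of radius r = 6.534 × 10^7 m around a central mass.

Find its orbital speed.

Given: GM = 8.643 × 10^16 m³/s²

For a circular orbit, gravity supplies the centripetal force, so v = √(GM / r).
v = √(8.643e+16 / 6.534e+07) m/s ≈ 3.637e+04 m/s = 36.37 km/s.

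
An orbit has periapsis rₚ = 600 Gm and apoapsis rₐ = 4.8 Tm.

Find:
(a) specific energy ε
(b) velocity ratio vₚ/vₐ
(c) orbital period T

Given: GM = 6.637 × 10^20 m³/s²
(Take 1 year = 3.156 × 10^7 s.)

Convert to SI: rₚ = 600 Gm = 6e+11 m; rₐ = 4.8 Tm = 4.8e+12 m.
(a) With a = (rₚ + rₐ)/2 = 2.7e+12 m, ε = −GM/(2a) = −6.637e+20/(2 · 2.7e+12) J/kg ≈ -1.229e+08 J/kg
(b) Conservation of angular momentum (rₚvₚ = rₐvₐ) gives vₚ/vₐ = rₐ/rₚ = 4.8e+12/6e+11 ≈ 8
(c) With a = (rₚ + rₐ)/2 = 2.7e+12 m, T = 2π √(a³/GM) = 2π √((2.7e+12)³/6.637e+20) s ≈ 1.082e+09 s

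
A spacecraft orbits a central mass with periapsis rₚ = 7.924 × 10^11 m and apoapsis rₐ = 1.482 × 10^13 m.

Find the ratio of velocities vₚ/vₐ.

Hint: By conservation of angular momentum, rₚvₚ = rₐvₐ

Conservation of angular momentum gives rₚvₚ = rₐvₐ, so vₚ/vₐ = rₐ/rₚ.
vₚ/vₐ = 1.482e+13 / 7.924e+11 ≈ 18.7.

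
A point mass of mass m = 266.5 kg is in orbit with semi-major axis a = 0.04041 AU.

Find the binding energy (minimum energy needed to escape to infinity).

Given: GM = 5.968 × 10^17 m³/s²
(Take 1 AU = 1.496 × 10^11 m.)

Convert to SI: a = 0.04041 AU = 6.04534e+09 m.
Total orbital energy is E = −GMm/(2a); binding energy is E_bind = −E = GMm/(2a).
E_bind = 5.968e+17 · 266.5 / (2 · 6.04534e+09) J ≈ 1.315e+10 J = 13.15 GJ.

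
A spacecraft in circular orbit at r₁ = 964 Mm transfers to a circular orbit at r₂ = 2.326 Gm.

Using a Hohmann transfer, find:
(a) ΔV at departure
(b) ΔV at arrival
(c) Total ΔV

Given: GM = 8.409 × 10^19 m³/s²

Convert to SI: r₁ = 964 Mm = 9.64e+08 m; r₂ = 2.326 Gm = 2.326e+09 m.
Transfer semi-major axis: a_t = (r₁ + r₂)/2 = (9.64e+08 + 2.326e+09)/2 = 1.645e+09 m.
Circular speeds: v₁ = √(GM/r₁) = 295348 m/s, v₂ = √(GM/r₂) = 190137 m/s.
Transfer speeds (vis-viva v² = GM(2/r − 1/a_t)): v₁ᵗ = 351201 m/s, v₂ᵗ = 145554 m/s.
(a) ΔV₁ = |v₁ᵗ − v₁| ≈ 5.585e+04 m/s = 55.85 km/s.
(b) ΔV₂ = |v₂ − v₂ᵗ| ≈ 4.458e+04 m/s = 44.58 km/s.
(c) ΔV_total = ΔV₁ + ΔV₂ ≈ 1.004e+05 m/s = 100.4 km/s.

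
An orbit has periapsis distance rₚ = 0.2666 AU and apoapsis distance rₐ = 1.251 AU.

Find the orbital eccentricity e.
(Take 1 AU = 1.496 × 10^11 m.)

Convert to SI: rₚ = 0.2666 AU = 3.98834e+10 m; rₐ = 1.251 AU = 1.8715e+11 m.
e = (rₐ − rₚ) / (rₐ + rₚ).
e = (1.8715e+11 − 3.98834e+10) / (1.8715e+11 + 3.98834e+10) = 1.47266e+11 / 2.27033e+11 ≈ 0.6487.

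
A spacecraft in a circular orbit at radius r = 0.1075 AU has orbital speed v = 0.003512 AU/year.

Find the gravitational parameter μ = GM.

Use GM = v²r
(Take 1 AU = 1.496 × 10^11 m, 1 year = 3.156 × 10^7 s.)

Convert to SI: r = 0.1075 AU = 1.6082e+10 m; v = 0.003512 AU/year = 16.6475 m/s.
For a circular orbit v² = GM/r, so GM = v² · r.
GM = (16.6475)² · 1.6082e+10 m³/s² ≈ 4.457e+12 m³/s² = 4.457 × 10^12 m³/s².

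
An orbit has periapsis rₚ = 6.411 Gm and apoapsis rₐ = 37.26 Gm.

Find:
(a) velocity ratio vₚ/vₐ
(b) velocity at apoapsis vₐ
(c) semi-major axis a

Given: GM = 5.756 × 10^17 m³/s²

Convert to SI: rₚ = 6.411 Gm = 6.411e+09 m; rₐ = 37.26 Gm = 3.726e+10 m.
(a) Conservation of angular momentum (rₚvₚ = rₐvₐ) gives vₚ/vₐ = rₐ/rₚ = 3.726e+10/6.411e+09 ≈ 5.812
(b) With a = (rₚ + rₐ)/2 = 2.18355e+10 m, vₐ = √(GM (2/rₐ − 1/a)) = √(5.756e+17 · (2/3.726e+10 − 1/2.18355e+10)) m/s ≈ 2130 m/s
(c) a = (rₚ + rₐ)/2 = (6.411e+09 + 3.726e+10)/2 ≈ 2.184e+10 m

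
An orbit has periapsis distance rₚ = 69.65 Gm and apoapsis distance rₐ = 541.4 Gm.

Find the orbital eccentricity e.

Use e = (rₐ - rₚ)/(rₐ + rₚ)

Convert to SI: rₚ = 69.65 Gm = 6.965e+10 m; rₐ = 541.4 Gm = 5.414e+11 m.
e = (rₐ − rₚ) / (rₐ + rₚ).
e = (5.414e+11 − 6.965e+10) / (5.414e+11 + 6.965e+10) = 4.7175e+11 / 6.1105e+11 ≈ 0.772.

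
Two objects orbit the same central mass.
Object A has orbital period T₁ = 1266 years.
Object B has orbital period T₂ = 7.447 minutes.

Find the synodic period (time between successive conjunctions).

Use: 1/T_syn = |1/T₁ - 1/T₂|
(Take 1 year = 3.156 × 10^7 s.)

Convert to SI: T₁ = 1266 years = 3.9955e+10 s; T₂ = 7.447 minutes = 446.82 s.
T_syn = |T₁ · T₂ / (T₁ − T₂)|.
T_syn = |3.9955e+10 · 446.82 / (3.9955e+10 − 446.82)| s ≈ 446.8 s = 7.447 minutes.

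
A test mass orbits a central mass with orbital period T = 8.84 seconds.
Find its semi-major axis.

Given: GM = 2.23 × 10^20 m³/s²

Invert Kepler's third law: a = (GM · T² / (4π²))^(1/3).
Substituting T = 8.84 s and GM = 2.23e+20 m³/s²:
a = (2.23e+20 · (8.84)² / (4π²))^(1/3) m
a ≈ 7.614e+06 m = 7.614 × 10^6 m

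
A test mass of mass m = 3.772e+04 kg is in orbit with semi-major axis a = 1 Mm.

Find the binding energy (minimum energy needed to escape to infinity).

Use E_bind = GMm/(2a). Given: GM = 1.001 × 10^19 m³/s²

Convert to SI: a = 1 Mm = 1e+06 m.
Total orbital energy is E = −GMm/(2a); binding energy is E_bind = −E = GMm/(2a).
E_bind = 1.001e+19 · 3.772e+04 / (2 · 1e+06) J ≈ 1.888e+17 J = 188.8 PJ.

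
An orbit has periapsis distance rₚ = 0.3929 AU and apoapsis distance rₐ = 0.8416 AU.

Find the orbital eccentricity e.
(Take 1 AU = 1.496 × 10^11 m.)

Convert to SI: rₚ = 0.3929 AU = 5.87778e+10 m; rₐ = 0.8416 AU = 1.25903e+11 m.
e = (rₐ − rₚ) / (rₐ + rₚ).
e = (1.25903e+11 − 5.87778e+10) / (1.25903e+11 + 5.87778e+10) = 6.71255e+10 / 1.84681e+11 ≈ 0.3635.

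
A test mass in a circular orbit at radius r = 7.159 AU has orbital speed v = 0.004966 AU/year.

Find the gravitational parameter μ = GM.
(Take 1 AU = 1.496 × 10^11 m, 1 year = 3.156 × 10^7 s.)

Convert to SI: r = 7.159 AU = 1.07099e+12 m; v = 0.004966 AU/year = 23.5397 m/s.
For a circular orbit v² = GM/r, so GM = v² · r.
GM = (23.5397)² · 1.07099e+12 m³/s² ≈ 5.935e+14 m³/s² = 5.935 × 10^14 m³/s².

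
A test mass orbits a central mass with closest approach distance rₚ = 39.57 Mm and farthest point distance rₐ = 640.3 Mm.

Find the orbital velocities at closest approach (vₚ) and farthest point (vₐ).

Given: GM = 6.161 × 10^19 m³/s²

Convert to SI: rₚ = 39.57 Mm = 3.957e+07 m; rₐ = 640.3 Mm = 6.403e+08 m.
Use the vis-viva equation v² = GM(2/r − 1/a) with a = (rₚ + rₐ)/2 = (3.957e+07 + 6.403e+08)/2 = 3.39935e+08 m.
vₚ = √(GM · (2/rₚ − 1/a)) = √(6.161e+19 · (2/3.957e+07 − 1/3.39935e+08)) m/s ≈ 1.713e+06 m/s = 1713 km/s.
vₐ = √(GM · (2/rₐ − 1/a)) = √(6.161e+19 · (2/6.403e+08 − 1/3.39935e+08)) m/s ≈ 1.058e+05 m/s = 105.8 km/s.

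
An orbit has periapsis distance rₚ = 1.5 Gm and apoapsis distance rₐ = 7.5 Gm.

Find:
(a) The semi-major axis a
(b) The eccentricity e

Convert to SI: rₚ = 1.5 Gm = 1.5e+09 m; rₐ = 7.5 Gm = 7.5e+09 m.
(a) a = (rₚ + rₐ) / 2 = (1.5e+09 + 7.5e+09) / 2 ≈ 4.5e+09 m = 4.5 Gm.
(b) e = (rₐ − rₚ) / (rₐ + rₚ) = (7.5e+09 − 1.5e+09) / (7.5e+09 + 1.5e+09) ≈ 0.6667.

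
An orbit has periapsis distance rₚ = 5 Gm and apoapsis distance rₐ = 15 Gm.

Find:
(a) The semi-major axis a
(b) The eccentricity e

Convert to SI: rₚ = 5 Gm = 5e+09 m; rₐ = 15 Gm = 1.5e+10 m.
(a) a = (rₚ + rₐ) / 2 = (5e+09 + 1.5e+10) / 2 ≈ 1e+10 m = 10 Gm.
(b) e = (rₐ − rₚ) / (rₐ + rₚ) = (1.5e+10 − 5e+09) / (1.5e+10 + 5e+09) ≈ 0.5.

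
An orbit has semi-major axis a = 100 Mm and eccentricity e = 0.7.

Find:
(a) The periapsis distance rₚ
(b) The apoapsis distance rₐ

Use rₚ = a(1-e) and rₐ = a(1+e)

Convert to SI: a = 100 Mm = 1e+08 m.
(a) rₚ = a(1 − e) = 1e+08 · (1 − 0.7) = 1e+08 · 0.3 ≈ 3e+07 m = 30 Mm.
(b) rₐ = a(1 + e) = 1e+08 · (1 + 0.7) = 1e+08 · 1.7 ≈ 1.7e+08 m = 170 Mm.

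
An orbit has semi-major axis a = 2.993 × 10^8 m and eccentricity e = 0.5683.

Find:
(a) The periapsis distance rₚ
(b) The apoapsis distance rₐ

(a) rₚ = a(1 − e) = 2.993e+08 · (1 − 0.5683) = 2.993e+08 · 0.4317 ≈ 1.292e+08 m = 1.292 × 10^8 m.
(b) rₐ = a(1 + e) = 2.993e+08 · (1 + 0.5683) = 2.993e+08 · 1.5683 ≈ 4.694e+08 m = 4.694 × 10^8 m.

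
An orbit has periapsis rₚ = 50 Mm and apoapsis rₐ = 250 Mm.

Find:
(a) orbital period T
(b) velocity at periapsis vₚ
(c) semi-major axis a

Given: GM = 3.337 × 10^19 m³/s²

Convert to SI: rₚ = 50 Mm = 5e+07 m; rₐ = 250 Mm = 2.5e+08 m.
(a) With a = (rₚ + rₐ)/2 = 1.5e+08 m, T = 2π √(a³/GM) = 2π √((1.5e+08)³/3.337e+19) s ≈ 1998 s
(b) With a = (rₚ + rₐ)/2 = 1.5e+08 m, vₚ = √(GM (2/rₚ − 1/a)) = √(3.337e+19 · (2/5e+07 − 1/1.5e+08)) m/s ≈ 1.055e+06 m/s
(c) a = (rₚ + rₐ)/2 = (5e+07 + 2.5e+08)/2 ≈ 1.5e+08 m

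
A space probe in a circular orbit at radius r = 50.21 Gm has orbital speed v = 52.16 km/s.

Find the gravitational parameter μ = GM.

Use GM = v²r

Convert to SI: r = 50.21 Gm = 5.021e+10 m; v = 52.16 km/s = 52160 m/s.
For a circular orbit v² = GM/r, so GM = v² · r.
GM = (52160)² · 5.021e+10 m³/s² ≈ 1.366e+20 m³/s² = 1.366 × 10^20 m³/s².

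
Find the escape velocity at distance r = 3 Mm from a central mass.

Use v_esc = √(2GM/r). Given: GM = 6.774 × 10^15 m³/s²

Convert to SI: r = 3 Mm = 3e+06 m.
Escape velocity comes from setting total energy to zero: ½v² − GM/r = 0 ⇒ v_esc = √(2GM / r).
v_esc = √(2 · 6.774e+15 / 3e+06) m/s ≈ 6.72e+04 m/s = 67.2 km/s.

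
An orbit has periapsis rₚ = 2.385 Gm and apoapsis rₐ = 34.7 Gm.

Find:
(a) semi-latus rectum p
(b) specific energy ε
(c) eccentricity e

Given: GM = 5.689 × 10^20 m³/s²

Convert to SI: rₚ = 2.385 Gm = 2.385e+09 m; rₐ = 34.7 Gm = 3.47e+10 m.
(a) From a = (rₚ + rₐ)/2 = 1.85425e+10 m and e = (rₐ − rₚ)/(rₐ + rₚ) = 0.871377, p = a(1 − e²) = 1.85425e+10 · (1 − (0.871377)²) ≈ 4.463e+09 m
(b) With a = (rₚ + rₐ)/2 = 1.85425e+10 m, ε = −GM/(2a) = −5.689e+20/(2 · 1.85425e+10) J/kg ≈ -1.534e+10 J/kg
(c) e = (rₐ − rₚ)/(rₐ + rₚ) = (3.47e+10 − 2.385e+09)/(3.47e+10 + 2.385e+09) ≈ 0.8714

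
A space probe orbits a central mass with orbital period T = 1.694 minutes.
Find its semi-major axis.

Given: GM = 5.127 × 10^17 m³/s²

Convert to SI: T = 1.694 minutes = 101.64 s.
Invert Kepler's third law: a = (GM · T² / (4π²))^(1/3).
Substituting T = 101.64 s and GM = 5.127e+17 m³/s²:
a = (5.127e+17 · (101.64)² / (4π²))^(1/3) m
a ≈ 5.119e+06 m = 5.119 Mm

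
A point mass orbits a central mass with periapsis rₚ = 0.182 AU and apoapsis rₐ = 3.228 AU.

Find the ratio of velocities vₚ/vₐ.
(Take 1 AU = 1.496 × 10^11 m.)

Convert to SI: rₚ = 0.182 AU = 2.72272e+10 m; rₐ = 3.228 AU = 4.82909e+11 m.
Conservation of angular momentum gives rₚvₚ = rₐvₐ, so vₚ/vₐ = rₐ/rₚ.
vₚ/vₐ = 4.82909e+11 / 2.72272e+10 ≈ 17.74.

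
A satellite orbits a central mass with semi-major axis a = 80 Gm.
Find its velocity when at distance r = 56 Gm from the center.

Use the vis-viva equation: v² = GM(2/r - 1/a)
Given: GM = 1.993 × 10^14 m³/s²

Convert to SI: a = 80 Gm = 8e+10 m; r = 56 Gm = 5.6e+10 m.
Vis-viva: v = √(GM · (2/r − 1/a)).
2/r − 1/a = 2/5.6e+10 − 1/8e+10 = 2.32143e-11 m⁻¹.
v = √(1.993e+14 · 2.32143e-11) m/s ≈ 68.02 m/s = 68.02 m/s.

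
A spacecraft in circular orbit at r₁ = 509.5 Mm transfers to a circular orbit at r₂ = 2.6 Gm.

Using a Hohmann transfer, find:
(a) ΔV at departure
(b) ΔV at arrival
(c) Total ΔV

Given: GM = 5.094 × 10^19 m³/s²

Convert to SI: r₁ = 509.5 Mm = 5.095e+08 m; r₂ = 2.6 Gm = 2.6e+09 m.
Transfer semi-major axis: a_t = (r₁ + r₂)/2 = (5.095e+08 + 2.6e+09)/2 = 1.55475e+09 m.
Circular speeds: v₁ = √(GM/r₁) = 316197 m/s, v₂ = √(GM/r₂) = 139973 m/s.
Transfer speeds (vis-viva v² = GM(2/r − 1/a_t)): v₁ᵗ = 408897 m/s, v₂ᵗ = 80128.1 m/s.
(a) ΔV₁ = |v₁ᵗ − v₁| ≈ 9.27e+04 m/s = 92.7 km/s.
(b) ΔV₂ = |v₂ − v₂ᵗ| ≈ 5.984e+04 m/s = 59.84 km/s.
(c) ΔV_total = ΔV₁ + ΔV₂ ≈ 1.525e+05 m/s = 152.5 km/s.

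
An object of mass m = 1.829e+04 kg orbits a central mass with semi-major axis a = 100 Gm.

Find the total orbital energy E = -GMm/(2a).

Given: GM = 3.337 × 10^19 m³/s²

Convert to SI: a = 100 Gm = 1e+11 m.
E = −GMm / (2a).
E = −3.337e+19 · 1.829e+04 / (2 · 1e+11) J ≈ -3.052e+12 J = -3.052 TJ.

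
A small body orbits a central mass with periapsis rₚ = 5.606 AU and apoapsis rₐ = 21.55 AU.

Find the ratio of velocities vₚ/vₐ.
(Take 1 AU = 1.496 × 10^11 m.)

Convert to SI: rₚ = 5.606 AU = 8.38658e+11 m; rₐ = 21.55 AU = 3.22388e+12 m.
Conservation of angular momentum gives rₚvₚ = rₐvₐ, so vₚ/vₐ = rₐ/rₚ.
vₚ/vₐ = 3.22388e+12 / 8.38658e+11 ≈ 3.844.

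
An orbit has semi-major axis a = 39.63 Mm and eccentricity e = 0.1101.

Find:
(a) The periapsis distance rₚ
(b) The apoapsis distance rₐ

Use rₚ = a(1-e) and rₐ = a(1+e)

Convert to SI: a = 39.63 Mm = 3.963e+07 m.
(a) rₚ = a(1 − e) = 3.963e+07 · (1 − 0.1101) = 3.963e+07 · 0.8899 ≈ 3.527e+07 m = 35.27 Mm.
(b) rₐ = a(1 + e) = 3.963e+07 · (1 + 0.1101) = 3.963e+07 · 1.1101 ≈ 4.399e+07 m = 43.99 Mm.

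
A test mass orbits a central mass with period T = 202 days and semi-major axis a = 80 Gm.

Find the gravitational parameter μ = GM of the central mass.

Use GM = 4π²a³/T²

Convert to SI: T = 202 days = 1.74528e+07 s; a = 80 Gm = 8e+10 m.
GM = 4π² · a³ / T².
GM = 4π² · (8e+10)³ / (1.74528e+07)² m³/s² ≈ 6.636e+19 m³/s² = 6.636 × 10^19 m³/s².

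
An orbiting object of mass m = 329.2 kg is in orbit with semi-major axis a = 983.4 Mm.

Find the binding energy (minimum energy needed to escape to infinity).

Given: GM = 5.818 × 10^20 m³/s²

Convert to SI: a = 983.4 Mm = 9.834e+08 m.
Total orbital energy is E = −GMm/(2a); binding energy is E_bind = −E = GMm/(2a).
E_bind = 5.818e+20 · 329.2 / (2 · 9.834e+08) J ≈ 9.738e+13 J = 97.38 TJ.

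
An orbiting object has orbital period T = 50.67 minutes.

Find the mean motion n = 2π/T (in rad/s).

Convert to SI: T = 50.67 minutes = 3040.2 s.
n = 2π / T.
n = 2π / 3040.2 s ≈ 0.002067 rad/s.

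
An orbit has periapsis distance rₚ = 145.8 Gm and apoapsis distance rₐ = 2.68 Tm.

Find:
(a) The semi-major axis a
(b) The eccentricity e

Convert to SI: rₚ = 145.8 Gm = 1.458e+11 m; rₐ = 2.68 Tm = 2.68e+12 m.
(a) a = (rₚ + rₐ) / 2 = (1.458e+11 + 2.68e+12) / 2 ≈ 1.413e+12 m = 1.413 Tm.
(b) e = (rₐ − rₚ) / (rₐ + rₚ) = (2.68e+12 − 1.458e+11) / (2.68e+12 + 1.458e+11) ≈ 0.8968.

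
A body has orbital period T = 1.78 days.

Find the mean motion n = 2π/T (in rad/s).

Convert to SI: T = 1.78 days = 153792 s.
n = 2π / T.
n = 2π / 153792 s ≈ 4.086e-05 rad/s.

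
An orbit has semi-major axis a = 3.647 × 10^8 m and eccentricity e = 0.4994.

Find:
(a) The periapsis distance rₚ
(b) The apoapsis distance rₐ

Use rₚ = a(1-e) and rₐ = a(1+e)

(a) rₚ = a(1 − e) = 3.647e+08 · (1 − 0.4994) = 3.647e+08 · 0.5006 ≈ 1.826e+08 m = 1.826 × 10^8 m.
(b) rₐ = a(1 + e) = 3.647e+08 · (1 + 0.4994) = 3.647e+08 · 1.4994 ≈ 5.468e+08 m = 5.468 × 10^8 m.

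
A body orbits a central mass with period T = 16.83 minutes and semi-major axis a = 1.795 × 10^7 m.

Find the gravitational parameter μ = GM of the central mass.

Convert to SI: T = 16.83 minutes = 1009.8 s.
GM = 4π² · a³ / T².
GM = 4π² · (1.795e+07)³ / (1009.8)² m³/s² ≈ 2.239e+17 m³/s² = 2.239 × 10^17 m³/s².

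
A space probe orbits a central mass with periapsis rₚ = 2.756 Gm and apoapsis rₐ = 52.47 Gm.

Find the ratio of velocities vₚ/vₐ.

Convert to SI: rₚ = 2.756 Gm = 2.756e+09 m; rₐ = 52.47 Gm = 5.247e+10 m.
Conservation of angular momentum gives rₚvₚ = rₐvₐ, so vₚ/vₐ = rₐ/rₚ.
vₚ/vₐ = 5.247e+10 / 2.756e+09 ≈ 19.04.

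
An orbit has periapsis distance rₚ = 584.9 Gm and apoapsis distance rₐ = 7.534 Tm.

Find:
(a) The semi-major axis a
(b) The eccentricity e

Convert to SI: rₚ = 584.9 Gm = 5.849e+11 m; rₐ = 7.534 Tm = 7.534e+12 m.
(a) a = (rₚ + rₐ) / 2 = (5.849e+11 + 7.534e+12) / 2 ≈ 4.059e+12 m = 4.059 Tm.
(b) e = (rₐ − rₚ) / (rₐ + rₚ) = (7.534e+12 − 5.849e+11) / (7.534e+12 + 5.849e+11) ≈ 0.8559.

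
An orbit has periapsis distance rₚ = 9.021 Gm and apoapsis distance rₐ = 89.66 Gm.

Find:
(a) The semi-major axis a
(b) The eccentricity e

Convert to SI: rₚ = 9.021 Gm = 9.021e+09 m; rₐ = 89.66 Gm = 8.966e+10 m.
(a) a = (rₚ + rₐ) / 2 = (9.021e+09 + 8.966e+10) / 2 ≈ 4.934e+10 m = 49.34 Gm.
(b) e = (rₐ − rₚ) / (rₐ + rₚ) = (8.966e+10 − 9.021e+09) / (8.966e+10 + 9.021e+09) ≈ 0.8172.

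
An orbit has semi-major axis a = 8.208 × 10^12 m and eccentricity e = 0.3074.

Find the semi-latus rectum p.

p = a (1 − e²).
p = 8.208e+12 · (1 − (0.3074)²) = 8.208e+12 · 0.905505 ≈ 7.432e+12 m = 7.432 × 10^12 m.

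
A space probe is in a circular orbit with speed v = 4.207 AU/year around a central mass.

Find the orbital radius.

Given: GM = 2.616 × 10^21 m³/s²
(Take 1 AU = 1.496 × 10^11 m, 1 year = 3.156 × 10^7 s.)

Convert to SI: v = 4.207 AU/year = 19941.9 m/s.
For a circular orbit, v² = GM / r, so r = GM / v².
r = 2.616e+21 / (19941.9)² m ≈ 6.578e+12 m = 43.97 AU.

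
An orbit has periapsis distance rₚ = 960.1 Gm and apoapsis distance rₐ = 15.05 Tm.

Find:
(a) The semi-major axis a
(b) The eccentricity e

Convert to SI: rₚ = 960.1 Gm = 9.601e+11 m; rₐ = 15.05 Tm = 1.505e+13 m.
(a) a = (rₚ + rₐ) / 2 = (9.601e+11 + 1.505e+13) / 2 ≈ 8.005e+12 m = 8.005 Tm.
(b) e = (rₐ − rₚ) / (rₐ + rₚ) = (1.505e+13 − 9.601e+11) / (1.505e+13 + 9.601e+11) ≈ 0.8801.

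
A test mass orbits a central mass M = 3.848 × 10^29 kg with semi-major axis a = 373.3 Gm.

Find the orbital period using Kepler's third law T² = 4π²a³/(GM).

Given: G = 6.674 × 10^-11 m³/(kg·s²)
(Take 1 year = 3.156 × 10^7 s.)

Convert to SI: a = 373.3 Gm = 3.733e+11 m.
GM = G · M = 6.674e-11 · 3.848e+29 = 2.56816e+19 m³/s².
Kepler's third law: T = 2π √(a³ / GM).
Substituting a = 3.733e+11 m and GM = 2.56816e+19 m³/s²:
T = 2π √((3.733e+11)³ / 2.56816e+19) s
T ≈ 2.828e+08 s = 8.96 years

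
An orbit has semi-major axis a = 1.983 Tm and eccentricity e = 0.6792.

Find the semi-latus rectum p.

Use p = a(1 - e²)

Convert to SI: a = 1.983 Tm = 1.983e+12 m.
p = a (1 − e²).
p = 1.983e+12 · (1 − (0.6792)²) = 1.983e+12 · 0.538687 ≈ 1.068e+12 m = 1.068 Tm.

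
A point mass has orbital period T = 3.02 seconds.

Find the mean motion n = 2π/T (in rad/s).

n = 2π / T.
n = 2π / 3.02 s ≈ 2.081 rad/s.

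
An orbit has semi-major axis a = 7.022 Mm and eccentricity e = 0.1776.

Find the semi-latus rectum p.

Convert to SI: a = 7.022 Mm = 7.022e+06 m.
p = a (1 − e²).
p = 7.022e+06 · (1 − (0.1776)²) = 7.022e+06 · 0.968458 ≈ 6.801e+06 m = 6.801 Mm.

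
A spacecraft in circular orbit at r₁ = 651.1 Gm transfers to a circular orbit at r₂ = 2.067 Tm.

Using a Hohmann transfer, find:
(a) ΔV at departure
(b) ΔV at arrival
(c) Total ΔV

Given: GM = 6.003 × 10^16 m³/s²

Convert to SI: r₁ = 651.1 Gm = 6.511e+11 m; r₂ = 2.067 Tm = 2.067e+12 m.
Transfer semi-major axis: a_t = (r₁ + r₂)/2 = (6.511e+11 + 2.067e+12)/2 = 1.35905e+12 m.
Circular speeds: v₁ = √(GM/r₁) = 303.641 m/s, v₂ = √(GM/r₂) = 170.417 m/s.
Transfer speeds (vis-viva v² = GM(2/r − 1/a_t)): v₁ᵗ = 374.466 m/s, v₂ᵗ = 117.956 m/s.
(a) ΔV₁ = |v₁ᵗ − v₁| ≈ 70.83 m/s = 70.83 m/s.
(b) ΔV₂ = |v₂ − v₂ᵗ| ≈ 52.46 m/s = 52.46 m/s.
(c) ΔV_total = ΔV₁ + ΔV₂ ≈ 123.3 m/s = 123.3 m/s.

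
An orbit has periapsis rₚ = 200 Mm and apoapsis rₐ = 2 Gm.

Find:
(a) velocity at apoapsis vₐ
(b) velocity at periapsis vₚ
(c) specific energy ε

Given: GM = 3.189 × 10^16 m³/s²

Convert to SI: rₚ = 200 Mm = 2e+08 m; rₐ = 2 Gm = 2e+09 m.
(a) With a = (rₚ + rₐ)/2 = 1.1e+09 m, vₐ = √(GM (2/rₐ − 1/a)) = √(3.189e+16 · (2/2e+09 − 1/1.1e+09)) m/s ≈ 1703 m/s
(b) With a = (rₚ + rₐ)/2 = 1.1e+09 m, vₚ = √(GM (2/rₚ − 1/a)) = √(3.189e+16 · (2/2e+08 − 1/1.1e+09)) m/s ≈ 1.703e+04 m/s
(c) With a = (rₚ + rₐ)/2 = 1.1e+09 m, ε = −GM/(2a) = −3.189e+16/(2 · 1.1e+09) J/kg ≈ -1.45e+07 J/kg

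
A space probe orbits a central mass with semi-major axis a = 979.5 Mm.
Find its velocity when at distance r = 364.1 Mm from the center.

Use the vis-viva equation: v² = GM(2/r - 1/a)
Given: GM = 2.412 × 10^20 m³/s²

Convert to SI: a = 979.5 Mm = 9.795e+08 m; r = 364.1 Mm = 3.641e+08 m.
Vis-viva: v = √(GM · (2/r − 1/a)).
2/r − 1/a = 2/3.641e+08 − 1/9.795e+08 = 4.47207e-09 m⁻¹.
v = √(2.412e+20 · 4.47207e-09) m/s ≈ 1.039e+06 m/s = 1039 km/s.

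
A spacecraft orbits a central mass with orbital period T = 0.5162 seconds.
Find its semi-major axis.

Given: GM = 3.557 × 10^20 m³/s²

Invert Kepler's third law: a = (GM · T² / (4π²))^(1/3).
Substituting T = 0.5162 s and GM = 3.557e+20 m³/s²:
a = (3.557e+20 · (0.5162)² / (4π²))^(1/3) m
a ≈ 1.339e+06 m = 1.339 × 10^6 m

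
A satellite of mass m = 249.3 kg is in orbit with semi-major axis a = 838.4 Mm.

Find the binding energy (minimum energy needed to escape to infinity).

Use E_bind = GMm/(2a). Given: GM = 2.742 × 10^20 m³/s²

Convert to SI: a = 838.4 Mm = 8.384e+08 m.
Total orbital energy is E = −GMm/(2a); binding energy is E_bind = −E = GMm/(2a).
E_bind = 2.742e+20 · 249.3 / (2 · 8.384e+08) J ≈ 4.077e+13 J = 40.77 TJ.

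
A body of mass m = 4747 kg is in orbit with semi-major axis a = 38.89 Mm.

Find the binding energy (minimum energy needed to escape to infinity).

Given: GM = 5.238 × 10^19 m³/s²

Convert to SI: a = 38.89 Mm = 3.889e+07 m.
Total orbital energy is E = −GMm/(2a); binding energy is E_bind = −E = GMm/(2a).
E_bind = 5.238e+19 · 4747 / (2 · 3.889e+07) J ≈ 3.197e+15 J = 3.197 PJ.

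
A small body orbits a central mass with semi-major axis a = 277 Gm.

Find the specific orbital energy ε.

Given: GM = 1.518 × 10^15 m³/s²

Convert to SI: a = 277 Gm = 2.77e+11 m.
ε = −GM / (2a).
ε = −1.518e+15 / (2 · 2.77e+11) J/kg ≈ -2740 J/kg = -2.74 kJ/kg.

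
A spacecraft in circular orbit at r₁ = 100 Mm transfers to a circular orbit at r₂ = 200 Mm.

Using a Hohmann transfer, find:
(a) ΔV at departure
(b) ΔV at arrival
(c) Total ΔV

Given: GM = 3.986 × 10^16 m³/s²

Convert to SI: r₁ = 100 Mm = 1e+08 m; r₂ = 200 Mm = 2e+08 m.
Transfer semi-major axis: a_t = (r₁ + r₂)/2 = (1e+08 + 2e+08)/2 = 1.5e+08 m.
Circular speeds: v₁ = √(GM/r₁) = 19965 m/s, v₂ = √(GM/r₂) = 14117.4 m/s.
Transfer speeds (vis-viva v² = GM(2/r − 1/a_t)): v₁ᵗ = 23053.6 m/s, v₂ᵗ = 11526.8 m/s.
(a) ΔV₁ = |v₁ᵗ − v₁| ≈ 3089 m/s = 3.089 km/s.
(b) ΔV₂ = |v₂ − v₂ᵗ| ≈ 2591 m/s = 2.591 km/s.
(c) ΔV_total = ΔV₁ + ΔV₂ ≈ 5679 m/s = 5.679 km/s.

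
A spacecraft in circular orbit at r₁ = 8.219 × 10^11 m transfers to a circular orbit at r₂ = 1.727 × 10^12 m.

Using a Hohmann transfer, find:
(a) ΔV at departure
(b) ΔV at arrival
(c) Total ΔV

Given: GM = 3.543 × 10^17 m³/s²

Transfer semi-major axis: a_t = (r₁ + r₂)/2 = (8.219e+11 + 1.727e+12)/2 = 1.27445e+12 m.
Circular speeds: v₁ = √(GM/r₁) = 656.563 m/s, v₂ = √(GM/r₂) = 452.939 m/s.
Transfer speeds (vis-viva v² = GM(2/r − 1/a_t)): v₁ᵗ = 764.295 m/s, v₂ᵗ = 363.737 m/s.
(a) ΔV₁ = |v₁ᵗ − v₁| ≈ 107.7 m/s = 107.7 m/s.
(b) ΔV₂ = |v₂ − v₂ᵗ| ≈ 89.2 m/s = 89.2 m/s.
(c) ΔV_total = ΔV₁ + ΔV₂ ≈ 196.9 m/s = 196.9 m/s.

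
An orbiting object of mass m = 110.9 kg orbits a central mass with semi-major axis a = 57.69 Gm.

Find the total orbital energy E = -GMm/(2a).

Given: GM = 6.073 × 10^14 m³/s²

Convert to SI: a = 57.69 Gm = 5.769e+10 m.
E = −GMm / (2a).
E = −6.073e+14 · 110.9 / (2 · 5.769e+10) J ≈ -5.837e+05 J = -583.7 kJ.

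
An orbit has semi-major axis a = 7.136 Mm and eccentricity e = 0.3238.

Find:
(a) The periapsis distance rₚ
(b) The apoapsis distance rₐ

Convert to SI: a = 7.136 Mm = 7.136e+06 m.
(a) rₚ = a(1 − e) = 7.136e+06 · (1 − 0.3238) = 7.136e+06 · 0.6762 ≈ 4.825e+06 m = 4.825 Mm.
(b) rₐ = a(1 + e) = 7.136e+06 · (1 + 0.3238) = 7.136e+06 · 1.3238 ≈ 9.447e+06 m = 9.447 Mm.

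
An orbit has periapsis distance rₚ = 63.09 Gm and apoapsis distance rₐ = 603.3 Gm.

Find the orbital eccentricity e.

Convert to SI: rₚ = 63.09 Gm = 6.309e+10 m; rₐ = 603.3 Gm = 6.033e+11 m.
e = (rₐ − rₚ) / (rₐ + rₚ).
e = (6.033e+11 − 6.309e+10) / (6.033e+11 + 6.309e+10) = 5.4021e+11 / 6.6639e+11 ≈ 0.8107.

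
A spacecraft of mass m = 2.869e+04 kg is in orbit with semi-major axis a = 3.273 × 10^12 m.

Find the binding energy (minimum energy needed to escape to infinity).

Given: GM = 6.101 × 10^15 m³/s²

Total orbital energy is E = −GMm/(2a); binding energy is E_bind = −E = GMm/(2a).
E_bind = 6.101e+15 · 2.869e+04 / (2 · 3.273e+12) J ≈ 2.674e+07 J = 26.74 MJ.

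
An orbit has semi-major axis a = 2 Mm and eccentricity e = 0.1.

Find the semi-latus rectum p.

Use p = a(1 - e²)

Convert to SI: a = 2 Mm = 2e+06 m.
p = a (1 − e²).
p = 2e+06 · (1 − (0.1)²) = 2e+06 · 0.99 ≈ 1.98e+06 m = 1.98 Mm.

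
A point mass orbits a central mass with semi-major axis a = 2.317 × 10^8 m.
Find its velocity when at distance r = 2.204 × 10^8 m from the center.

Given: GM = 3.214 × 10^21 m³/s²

Vis-viva: v = √(GM · (2/r − 1/a)).
2/r − 1/a = 2/2.204e+08 − 1/2.317e+08 = 4.75848e-09 m⁻¹.
v = √(3.214e+21 · 4.75848e-09) m/s ≈ 3.911e+06 m/s = 3911 km/s.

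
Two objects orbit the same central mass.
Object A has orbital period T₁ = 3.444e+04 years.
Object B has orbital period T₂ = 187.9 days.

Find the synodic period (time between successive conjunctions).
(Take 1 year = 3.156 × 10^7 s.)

Convert to SI: T₁ = 3.444e+04 years = 1.08693e+12 s; T₂ = 187.9 days = 1.62346e+07 s.
T_syn = |T₁ · T₂ / (T₁ − T₂)|.
T_syn = |1.08693e+12 · 1.62346e+07 / (1.08693e+12 − 1.62346e+07)| s ≈ 1.623e+07 s = 187.9 days.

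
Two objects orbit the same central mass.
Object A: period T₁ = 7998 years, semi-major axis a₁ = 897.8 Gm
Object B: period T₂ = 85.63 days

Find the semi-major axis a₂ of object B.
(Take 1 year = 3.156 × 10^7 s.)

Convert to SI: T₁ = 7998 years = 2.52417e+11 s; a₁ = 897.8 Gm = 8.978e+11 m; T₂ = 85.63 days = 7.39843e+06 s.
Kepler's third law: (T₁/T₂)² = (a₁/a₂)³ ⇒ a₂ = a₁ · (T₂/T₁)^(2/3).
T₂/T₁ = 7.39843e+06 / 2.52417e+11 = 2.93104e-05.
a₂ = 8.978e+11 · (2.93104e-05)^(2/3) m ≈ 8.535e+08 m = 853.5 Mm.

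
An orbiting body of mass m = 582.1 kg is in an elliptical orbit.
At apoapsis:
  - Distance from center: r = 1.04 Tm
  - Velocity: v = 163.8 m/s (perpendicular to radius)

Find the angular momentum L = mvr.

Convert to SI: r = 1.04 Tm = 1.04e+12 m.
Since v is perpendicular to r, L = m · v · r.
L = 582.1 · 163.8 · 1.04e+12 kg·m²/s ≈ 9.916e+16 kg·m²/s.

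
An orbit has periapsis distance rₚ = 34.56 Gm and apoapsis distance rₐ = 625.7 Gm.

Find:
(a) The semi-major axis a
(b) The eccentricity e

Convert to SI: rₚ = 34.56 Gm = 3.456e+10 m; rₐ = 625.7 Gm = 6.257e+11 m.
(a) a = (rₚ + rₐ) / 2 = (3.456e+10 + 6.257e+11) / 2 ≈ 3.301e+11 m = 330.1 Gm.
(b) e = (rₐ − rₚ) / (rₐ + rₚ) = (6.257e+11 − 3.456e+10) / (6.257e+11 + 3.456e+10) ≈ 0.8953.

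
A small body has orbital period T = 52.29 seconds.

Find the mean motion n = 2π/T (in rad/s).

n = 2π / T.
n = 2π / 52.29 s ≈ 0.1202 rad/s.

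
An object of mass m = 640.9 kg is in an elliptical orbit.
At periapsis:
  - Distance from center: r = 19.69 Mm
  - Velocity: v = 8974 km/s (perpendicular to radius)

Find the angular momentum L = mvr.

Convert to SI: r = 19.69 Mm = 1.969e+07 m; v = 8974 km/s = 8.974e+06 m/s.
Since v is perpendicular to r, L = m · v · r.
L = 640.9 · 8.974e+06 · 1.969e+07 kg·m²/s ≈ 1.132e+17 kg·m²/s.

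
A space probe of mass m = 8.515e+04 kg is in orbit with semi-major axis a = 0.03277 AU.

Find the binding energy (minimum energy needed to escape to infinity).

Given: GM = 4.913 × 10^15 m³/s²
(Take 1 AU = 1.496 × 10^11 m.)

Convert to SI: a = 0.03277 AU = 4.90239e+09 m.
Total orbital energy is E = −GMm/(2a); binding energy is E_bind = −E = GMm/(2a).
E_bind = 4.913e+15 · 8.515e+04 / (2 · 4.90239e+09) J ≈ 4.267e+10 J = 42.67 GJ.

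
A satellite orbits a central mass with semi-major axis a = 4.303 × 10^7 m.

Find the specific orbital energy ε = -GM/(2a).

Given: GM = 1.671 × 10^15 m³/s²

ε = −GM / (2a).
ε = −1.671e+15 / (2 · 4.303e+07) J/kg ≈ -1.942e+07 J/kg = -19.42 MJ/kg.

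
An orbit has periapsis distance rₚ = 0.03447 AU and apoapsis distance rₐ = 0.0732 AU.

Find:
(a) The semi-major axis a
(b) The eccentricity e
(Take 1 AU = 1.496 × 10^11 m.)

Convert to SI: rₚ = 0.03447 AU = 5.15671e+09 m; rₐ = 0.0732 AU = 1.09507e+10 m.
(a) a = (rₚ + rₐ) / 2 = (5.15671e+09 + 1.09507e+10) / 2 ≈ 8.054e+09 m = 0.05384 AU.
(b) e = (rₐ − rₚ) / (rₐ + rₚ) = (1.09507e+10 − 5.15671e+09) / (1.09507e+10 + 5.15671e+09) ≈ 0.3597.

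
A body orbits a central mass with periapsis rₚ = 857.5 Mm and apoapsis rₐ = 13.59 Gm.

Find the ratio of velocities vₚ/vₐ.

Convert to SI: rₚ = 857.5 Mm = 8.575e+08 m; rₐ = 13.59 Gm = 1.359e+10 m.
Conservation of angular momentum gives rₚvₚ = rₐvₐ, so vₚ/vₐ = rₐ/rₚ.
vₚ/vₐ = 1.359e+10 / 8.575e+08 ≈ 15.85.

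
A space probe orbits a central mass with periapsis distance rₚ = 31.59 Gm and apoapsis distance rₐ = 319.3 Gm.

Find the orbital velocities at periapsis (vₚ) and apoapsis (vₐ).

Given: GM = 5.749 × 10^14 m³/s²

Convert to SI: rₚ = 31.59 Gm = 3.159e+10 m; rₐ = 319.3 Gm = 3.193e+11 m.
Use the vis-viva equation v² = GM(2/r − 1/a) with a = (rₚ + rₐ)/2 = (3.159e+10 + 3.193e+11)/2 = 1.75445e+11 m.
vₚ = √(GM · (2/rₚ − 1/a)) = √(5.749e+14 · (2/3.159e+10 − 1/1.75445e+11)) m/s ≈ 182 m/s = 182 m/s.
vₐ = √(GM · (2/rₐ − 1/a)) = √(5.749e+14 · (2/3.193e+11 − 1/1.75445e+11)) m/s ≈ 18.01 m/s = 18.01 m/s.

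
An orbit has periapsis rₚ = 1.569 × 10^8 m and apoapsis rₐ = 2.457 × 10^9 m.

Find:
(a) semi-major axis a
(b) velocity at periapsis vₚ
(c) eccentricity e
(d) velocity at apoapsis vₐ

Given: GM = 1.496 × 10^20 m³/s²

(a) a = (rₚ + rₐ)/2 = (1.569e+08 + 2.457e+09)/2 ≈ 1.307e+09 m
(b) With a = (rₚ + rₐ)/2 = 1.30695e+09 m, vₚ = √(GM (2/rₚ − 1/a)) = √(1.496e+20 · (2/1.569e+08 − 1/1.30695e+09)) m/s ≈ 1.339e+06 m/s
(c) e = (rₐ − rₚ)/(rₐ + rₚ) = (2.457e+09 − 1.569e+08)/(2.457e+09 + 1.569e+08) ≈ 0.8799
(d) With a = (rₚ + rₐ)/2 = 1.30695e+09 m, vₐ = √(GM (2/rₐ − 1/a)) = √(1.496e+20 · (2/2.457e+09 − 1/1.30695e+09)) m/s ≈ 8.55e+04 m/s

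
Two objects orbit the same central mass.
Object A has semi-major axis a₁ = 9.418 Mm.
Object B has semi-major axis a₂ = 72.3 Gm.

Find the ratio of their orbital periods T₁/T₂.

Convert to SI: a₁ = 9.418 Mm = 9.418e+06 m; a₂ = 72.3 Gm = 7.23e+10 m.
From Kepler's third law, (T₁/T₂)² = (a₁/a₂)³, so T₁/T₂ = (a₁/a₂)^(3/2).
a₁/a₂ = 9.418e+06 / 7.23e+10 = 0.000130263.
T₁/T₂ = (0.000130263)^(3/2) ≈ 1.487e-06.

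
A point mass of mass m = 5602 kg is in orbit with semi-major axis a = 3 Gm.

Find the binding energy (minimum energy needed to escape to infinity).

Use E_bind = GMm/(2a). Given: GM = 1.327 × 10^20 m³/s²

Convert to SI: a = 3 Gm = 3e+09 m.
Total orbital energy is E = −GMm/(2a); binding energy is E_bind = −E = GMm/(2a).
E_bind = 1.327e+20 · 5602 / (2 · 3e+09) J ≈ 1.239e+14 J = 123.9 TJ.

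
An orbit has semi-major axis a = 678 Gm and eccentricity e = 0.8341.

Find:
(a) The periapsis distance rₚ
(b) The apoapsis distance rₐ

Convert to SI: a = 678 Gm = 6.78e+11 m.
(a) rₚ = a(1 − e) = 6.78e+11 · (1 − 0.8341) = 6.78e+11 · 0.1659 ≈ 1.125e+11 m = 112.5 Gm.
(b) rₐ = a(1 + e) = 6.78e+11 · (1 + 0.8341) = 6.78e+11 · 1.8341 ≈ 1.244e+12 m = 1.244 Tm.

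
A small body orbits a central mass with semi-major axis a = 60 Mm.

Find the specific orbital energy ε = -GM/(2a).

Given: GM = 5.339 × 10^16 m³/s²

Convert to SI: a = 60 Mm = 6e+07 m.
ε = −GM / (2a).
ε = −5.339e+16 / (2 · 6e+07) J/kg ≈ -4.449e+08 J/kg = -444.9 MJ/kg.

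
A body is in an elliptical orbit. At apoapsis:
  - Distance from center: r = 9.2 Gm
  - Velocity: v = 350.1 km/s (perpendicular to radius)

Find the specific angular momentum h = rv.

Convert to SI: r = 9.2 Gm = 9.2e+09 m; v = 350.1 km/s = 350100 m/s.
With v perpendicular to r, h = r · v.
h = 9.2e+09 · 350100 m²/s ≈ 3.221e+15 m²/s.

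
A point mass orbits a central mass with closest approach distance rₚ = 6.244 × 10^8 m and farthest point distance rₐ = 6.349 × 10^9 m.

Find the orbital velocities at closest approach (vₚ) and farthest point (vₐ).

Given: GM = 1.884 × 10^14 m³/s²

Use the vis-viva equation v² = GM(2/r − 1/a) with a = (rₚ + rₐ)/2 = (6.244e+08 + 6.349e+09)/2 = 3.4867e+09 m.
vₚ = √(GM · (2/rₚ − 1/a)) = √(1.884e+14 · (2/6.244e+08 − 1/3.4867e+09)) m/s ≈ 741.2 m/s = 741.2 m/s.
vₐ = √(GM · (2/rₐ − 1/a)) = √(1.884e+14 · (2/6.349e+09 − 1/3.4867e+09)) m/s ≈ 72.9 m/s = 72.9 m/s.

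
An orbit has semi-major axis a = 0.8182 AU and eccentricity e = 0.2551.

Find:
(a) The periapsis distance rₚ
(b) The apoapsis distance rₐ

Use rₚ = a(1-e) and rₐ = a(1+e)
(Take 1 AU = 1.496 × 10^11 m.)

Convert to SI: a = 0.8182 AU = 1.22403e+11 m.
(a) rₚ = a(1 − e) = 1.22403e+11 · (1 − 0.2551) = 1.22403e+11 · 0.7449 ≈ 9.118e+10 m = 0.6095 AU.
(b) rₐ = a(1 + e) = 1.22403e+11 · (1 + 0.2551) = 1.22403e+11 · 1.2551 ≈ 1.536e+11 m = 1.027 AU.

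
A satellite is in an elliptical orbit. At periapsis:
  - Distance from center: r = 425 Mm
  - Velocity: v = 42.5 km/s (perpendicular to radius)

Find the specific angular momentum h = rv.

Convert to SI: r = 425 Mm = 4.25e+08 m; v = 42.5 km/s = 42500 m/s.
With v perpendicular to r, h = r · v.
h = 4.25e+08 · 42500 m²/s ≈ 1.806e+13 m²/s.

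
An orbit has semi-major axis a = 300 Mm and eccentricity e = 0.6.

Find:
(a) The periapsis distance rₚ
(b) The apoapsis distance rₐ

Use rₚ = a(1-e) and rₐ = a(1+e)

Convert to SI: a = 300 Mm = 3e+08 m.
(a) rₚ = a(1 − e) = 3e+08 · (1 − 0.6) = 3e+08 · 0.4 ≈ 1.2e+08 m = 120 Mm.
(b) rₐ = a(1 + e) = 3e+08 · (1 + 0.6) = 3e+08 · 1.6 ≈ 4.8e+08 m = 480 Mm.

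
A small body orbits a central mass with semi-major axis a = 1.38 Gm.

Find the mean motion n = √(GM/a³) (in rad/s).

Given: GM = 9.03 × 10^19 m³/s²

Convert to SI: a = 1.38 Gm = 1.38e+09 m.
n = √(GM / a³).
n = √(9.03e+19 / (1.38e+09)³) rad/s ≈ 0.0001854 rad/s.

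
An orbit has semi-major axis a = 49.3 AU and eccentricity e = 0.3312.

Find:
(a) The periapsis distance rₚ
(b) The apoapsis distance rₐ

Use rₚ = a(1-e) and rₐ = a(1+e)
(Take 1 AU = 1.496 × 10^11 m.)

Convert to SI: a = 49.3 AU = 7.37528e+12 m.
(a) rₚ = a(1 − e) = 7.37528e+12 · (1 − 0.3312) = 7.37528e+12 · 0.6688 ≈ 4.933e+12 m = 32.97 AU.
(b) rₐ = a(1 + e) = 7.37528e+12 · (1 + 0.3312) = 7.37528e+12 · 1.3312 ≈ 9.818e+12 m = 65.63 AU.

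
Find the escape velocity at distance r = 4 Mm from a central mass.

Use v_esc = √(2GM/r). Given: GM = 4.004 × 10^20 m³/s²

Convert to SI: r = 4 Mm = 4e+06 m.
Escape velocity comes from setting total energy to zero: ½v² − GM/r = 0 ⇒ v_esc = √(2GM / r).
v_esc = √(2 · 4.004e+20 / 4e+06) m/s ≈ 1.415e+07 m/s = 1.415e+04 km/s.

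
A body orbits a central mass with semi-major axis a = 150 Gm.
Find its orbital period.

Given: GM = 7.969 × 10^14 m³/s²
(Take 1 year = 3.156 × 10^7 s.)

Convert to SI: a = 150 Gm = 1.5e+11 m.
Kepler's third law: T = 2π √(a³ / GM).
Substituting a = 1.5e+11 m and GM = 7.969e+14 m³/s²:
T = 2π √((1.5e+11)³ / 7.969e+14) s
T ≈ 1.293e+10 s = 409.7 years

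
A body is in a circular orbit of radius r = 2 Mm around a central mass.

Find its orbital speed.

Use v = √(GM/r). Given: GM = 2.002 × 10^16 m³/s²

Convert to SI: r = 2 Mm = 2e+06 m.
For a circular orbit, gravity supplies the centripetal force, so v = √(GM / r).
v = √(2.002e+16 / 2e+06) m/s ≈ 1e+05 m/s = 100 km/s.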